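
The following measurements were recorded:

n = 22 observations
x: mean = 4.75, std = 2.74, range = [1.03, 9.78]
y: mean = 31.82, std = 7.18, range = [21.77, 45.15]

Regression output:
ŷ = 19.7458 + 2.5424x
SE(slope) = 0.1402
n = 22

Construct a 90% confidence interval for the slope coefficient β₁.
The 90% CI for β₁ is (2.3006, 2.7842)

Confidence interval for the slope:

The 90% CI for β₁ is: β̂₁ ± t*(α/2, n-2) × SE(β̂₁)

Step 1: Find critical t-value
- Confidence level = 0.9
- Degrees of freedom = n - 2 = 22 - 2 = 20
- t*(α/2, 20) = 1.7247

Step 2: Calculate margin of error
Margin = 1.7247 × 0.1402 = 0.2418

Step 3: Construct interval
CI = 2.5424 ± 0.2418
CI = (2.3006, 2.7842)

Interpretation: We are 90% confident that the true slope β₁ lies between 2.3006 and 2.7842.
The interval does not include 0, suggesting a significant linear relationship.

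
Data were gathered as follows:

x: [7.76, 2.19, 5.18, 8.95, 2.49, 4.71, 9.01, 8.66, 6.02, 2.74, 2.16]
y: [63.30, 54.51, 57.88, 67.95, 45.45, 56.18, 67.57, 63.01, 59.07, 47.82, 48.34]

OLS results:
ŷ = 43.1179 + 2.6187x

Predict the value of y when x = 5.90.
ŷ = 58.5682

x = 5.90 lies inside the observed range [2.16, 9.01], so the fitted equation applies directly:

ŷ = 43.1179 + 2.6187 × 5.90
ŷ = 43.1179 + 15.4503
ŷ = 58.5682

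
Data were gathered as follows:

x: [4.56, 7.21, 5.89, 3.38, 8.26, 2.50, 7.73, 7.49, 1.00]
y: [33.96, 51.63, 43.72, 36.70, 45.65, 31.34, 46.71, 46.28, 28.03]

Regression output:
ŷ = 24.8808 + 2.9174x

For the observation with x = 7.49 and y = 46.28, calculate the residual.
Residual = -0.4521

The residual is the difference between the actual value and the predicted value:

Residual = y - ŷ

Step 1: Calculate predicted value
ŷ = 24.8808 + 2.9174 × 7.49
ŷ = 46.7321

Step 2: Calculate residual
Residual = 46.28 - 46.7321
Residual = -0.4521

Sign check: y < ŷ, so the point is below the line and the fit overestimates here.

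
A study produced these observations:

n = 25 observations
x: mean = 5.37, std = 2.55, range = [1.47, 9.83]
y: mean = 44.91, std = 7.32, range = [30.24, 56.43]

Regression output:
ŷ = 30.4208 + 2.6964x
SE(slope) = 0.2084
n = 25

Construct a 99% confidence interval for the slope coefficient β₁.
The 99% CI for β₁ is (2.1114, 3.2814)

Confidence interval for the slope:

The 99% CI for β₁ is: β̂₁ ± t*(α/2, n-2) × SE(β̂₁)

Step 1: Find critical t-value
- Confidence level = 0.99
- Degrees of freedom = n - 2 = 25 - 2 = 23
- t*(α/2, 23) = 2.8073

Step 2: Calculate margin of error
Margin = 2.8073 × 0.2084 = 0.5850

Step 3: Construct interval
CI = 2.6964 ± 0.5850
CI = (2.1114, 3.2814)

Interpretation: each one-unit increase in x is associated with a change in mean y of between 2.1114 and 3.2814, with 99% confidence.
Both endpoints are positive, so the data support a genuinely positive slope at this confidence level.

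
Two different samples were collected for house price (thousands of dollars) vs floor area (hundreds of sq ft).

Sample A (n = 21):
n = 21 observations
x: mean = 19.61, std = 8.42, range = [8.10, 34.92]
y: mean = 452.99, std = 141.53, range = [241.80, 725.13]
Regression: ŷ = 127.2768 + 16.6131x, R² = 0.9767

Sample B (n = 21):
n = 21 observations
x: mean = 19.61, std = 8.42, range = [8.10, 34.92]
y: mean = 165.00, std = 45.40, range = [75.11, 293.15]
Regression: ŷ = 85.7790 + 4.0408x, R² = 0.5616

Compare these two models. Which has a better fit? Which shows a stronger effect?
Model A has the better fit (R² = 0.9767 vs 0.5616). Model A shows the stronger effect (|β₁| = 16.6131 vs 4.0408).

Model Comparison:

Goodness of fit (R²):
- Model A: R² = 0.9767 → 97.67% of variance in house price explained
- Model B: R² = 0.5616 → 56.16% of variance in house price explained
- 0.9767 > 0.5616 → Model A has the better fit

Which has the larger per-hundred sq ft effect? (|β₁|)
- Model A: β₁ = 16.6131 → predicted house price rises 16.6131 thousand dollars per additional hundred sq ft of floor area
- Model B: β₁ = 4.0408 → predicted house price rises 4.0408 thousand dollars per additional hundred sq ft of floor area
- |16.6131| > |4.0408| → Model A shows the stronger marginal effect

Note: R² measures how tightly points cluster around the line; β₁ measures how steep the line is — they answer different questions.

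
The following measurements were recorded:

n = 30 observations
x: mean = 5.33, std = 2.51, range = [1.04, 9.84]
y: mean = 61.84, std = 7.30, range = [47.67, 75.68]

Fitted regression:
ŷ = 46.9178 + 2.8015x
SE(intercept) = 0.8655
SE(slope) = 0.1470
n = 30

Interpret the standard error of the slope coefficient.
The slope 2.8015 is pinned down to within about ±0.1470 (one SE) by these data — relative uncertainty 5.2%, i.e. precise.

SE(β̂₁) = s / √Sxx, where s is the residual standard deviation and Sxx = Σ(x − x̄)². It is the yardstick for how far β̂₁ = 2.8015 could plausibly be from the true slope.

Relative precision:
- SE / |β̂₁| = 0.1470 / 2.8015 = 5.2%
- Rule of thumb (under 20%: precise; 20% to under 50%: moderately precise; 50% or more: imprecise) → precise

Rough 95% range (±2 SE): 2.8015 ± 0.2940 → (2.5075, 3.0955).

What drives SE(β̂₁): larger n (here n = 30) → smaller SE; more residual scatter → larger SE; wider spread of x values → smaller SE.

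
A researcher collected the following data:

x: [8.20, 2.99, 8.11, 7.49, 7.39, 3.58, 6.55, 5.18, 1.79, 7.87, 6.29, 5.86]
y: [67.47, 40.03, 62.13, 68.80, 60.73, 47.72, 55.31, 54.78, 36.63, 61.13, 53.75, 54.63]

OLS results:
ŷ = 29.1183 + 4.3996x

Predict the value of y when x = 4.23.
ŷ = 47.7286

To predict y for x = 4.23, substitute into the regression equation:

ŷ = 29.1183 + 4.3996 × 4.23
ŷ = 29.1183 + 18.6103
ŷ = 47.7286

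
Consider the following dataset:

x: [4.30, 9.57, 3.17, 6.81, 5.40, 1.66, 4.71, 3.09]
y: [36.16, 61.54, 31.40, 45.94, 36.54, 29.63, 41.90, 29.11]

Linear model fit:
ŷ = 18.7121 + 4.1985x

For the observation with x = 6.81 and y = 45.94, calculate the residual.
Residual = -1.3639

The residual is the difference between the actual value and the predicted value:

Residual = y - ŷ

Step 1: Calculate predicted value
ŷ = 18.7121 + 4.1985 × 6.81
ŷ = 47.3039

Step 2: Calculate residual
Residual = 45.94 - 47.3039
Residual = -1.3639

Sign check: y < ŷ, so the point is below the line and the fit overestimates here.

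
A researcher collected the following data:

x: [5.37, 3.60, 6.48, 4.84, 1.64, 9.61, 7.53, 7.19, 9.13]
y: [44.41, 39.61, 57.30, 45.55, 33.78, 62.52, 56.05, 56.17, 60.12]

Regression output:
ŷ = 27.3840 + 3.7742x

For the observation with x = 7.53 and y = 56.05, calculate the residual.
Residual = 0.2463

The residual is the difference between the actual value and the predicted value:

Residual = y - ŷ

Step 1: Calculate predicted value
ŷ = 27.3840 + 3.7742 × 7.53
ŷ = 55.8037

Step 2: Calculate residual
Residual = 56.05 - 55.8037
Residual = 0.2463

Interpretation: the model underestimates the actual value by 0.2463 at this point (positive residual → observation lies above the fitted line).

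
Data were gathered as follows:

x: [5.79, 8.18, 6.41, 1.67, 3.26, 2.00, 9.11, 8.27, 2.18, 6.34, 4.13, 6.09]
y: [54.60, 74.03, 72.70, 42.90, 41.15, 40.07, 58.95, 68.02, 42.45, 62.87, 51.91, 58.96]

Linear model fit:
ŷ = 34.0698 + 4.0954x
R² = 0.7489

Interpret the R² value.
About 74.89% of the variability in y is accounted for by the regression on x (R² = 0.7489) — a strong linear fit.

R² (coefficient of determination) measures the proportion of variance in y explained by the regression model.

Here R² = 0.7489:
- Explained: 74.89% of the variation in y
- Unexplained (residual): 100% − 74.89% = 25.11%
- Rule of thumb (below 0.3 weak; 0.3 to below 0.7 moderate; 0.7 and above strong) → strong

Note: R² says nothing about causation, and a high R² does not by itself mean the linear form is appropriate — check the residuals.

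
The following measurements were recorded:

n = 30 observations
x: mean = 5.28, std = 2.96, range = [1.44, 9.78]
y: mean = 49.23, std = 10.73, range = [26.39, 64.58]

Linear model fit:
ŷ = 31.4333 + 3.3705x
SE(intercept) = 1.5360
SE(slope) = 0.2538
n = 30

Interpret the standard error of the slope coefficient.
SE(slope) = 0.2538 measures the uncertainty in the estimated slope. The coefficient is estimated precisely (SE/|β̂₁| = 7.5%).

SE(β̂₁) = s / √Sxx, where s is the residual standard deviation and Sxx = Σ(x − x̄)². It is the yardstick for how far β̂₁ = 3.3705 could plausibly be from the true slope.

Relative precision:
- SE / |β̂₁| = 0.2538 / 3.3705 = 7.5%
- Rule of thumb (under 20%: precise; 20% to under 50%: moderately precise; 50% or more: imprecise) → precise

Rough 95% range (±2 SE): 3.3705 ± 0.5076 → (2.8629, 3.8781).

What drives SE(β̂₁): larger n (here n = 30) → smaller SE; wider spread of x values → smaller SE.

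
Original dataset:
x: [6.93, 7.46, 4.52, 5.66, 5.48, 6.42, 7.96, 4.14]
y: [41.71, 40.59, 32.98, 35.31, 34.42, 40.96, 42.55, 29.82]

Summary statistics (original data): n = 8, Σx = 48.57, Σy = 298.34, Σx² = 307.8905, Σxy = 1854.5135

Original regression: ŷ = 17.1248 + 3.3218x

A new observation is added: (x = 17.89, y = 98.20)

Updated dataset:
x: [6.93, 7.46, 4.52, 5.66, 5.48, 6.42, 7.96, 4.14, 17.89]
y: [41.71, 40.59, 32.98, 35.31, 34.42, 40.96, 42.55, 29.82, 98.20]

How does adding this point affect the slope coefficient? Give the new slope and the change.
The slope changes from 3.3218 to 4.9797 (change of +1.6579, or +49.9%).

The new point has HIGH LEVERAGE: x = 17.89 is far from the original mean x̄ = 48.57/8 ≈ 6.07 (original range [4.14, 7.96]).

Step 1: Update the sums with the new point (n goes from 8 to 9)
Σx  = 48.57 + 17.89 = 66.46
Σy  = 298.34 + 98.20 = 396.54
Σx² = 307.8905 + 17.89² = 307.8905 + 320.0521 = 627.9426
Σxy = 1854.5135 + 17.89×98.20 = 1854.5135 + 1756.7980 = 3611.3115

Step 2: Recompute the slope with b₁ = (nΣxy − ΣxΣy) / (nΣx² − (Σx)²)
Numerator   = 9×3611.3115 − 66.46×396.54 = 32501.8035 − 26354.0484 = 6147.7551
Denominator = 9×627.9426 − 66.46² = 5651.4834 − 4416.9316 = 1234.5518
b₁(new) = 6147.7551 / 1234.5518 = 4.9797

(Same formula on the original sums: (8×1854.5135 − 48.57×298.34) / (8×307.8905 − 48.57²) = 345.7342 / 104.0791 = 3.3218, matching the given fit.)

Step 3: Change in slope
Δβ₁ = 4.9797 − 3.3218 = +1.6579
Relative change = +1.6579 / 3.3218 × 100% = +49.9%
→ the slope increases when the point is added.

A high-leverage point only changes the slope if it is off the original line; here y = 98.20 is above the original trend, so the slope increases.
In practice: examine leverage (hᵢ) and Cook's distance rather than deleting it automatically; refit with and without it and report both if conclusions differ.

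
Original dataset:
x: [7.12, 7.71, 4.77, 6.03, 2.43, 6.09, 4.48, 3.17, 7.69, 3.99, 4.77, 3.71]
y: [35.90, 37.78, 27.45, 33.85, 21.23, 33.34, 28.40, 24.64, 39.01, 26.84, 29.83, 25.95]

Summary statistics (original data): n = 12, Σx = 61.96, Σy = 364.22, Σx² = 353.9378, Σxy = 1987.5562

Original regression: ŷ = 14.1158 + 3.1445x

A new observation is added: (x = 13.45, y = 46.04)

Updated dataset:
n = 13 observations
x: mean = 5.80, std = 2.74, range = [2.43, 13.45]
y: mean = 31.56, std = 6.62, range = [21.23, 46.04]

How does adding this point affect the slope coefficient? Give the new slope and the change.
Adding the point moves β₁ from 3.1445 to 2.3302, i.e. it decreases by 0.8143 (-25.9%).

x = 13.45 lies well outside the original x-range [2.43, 7.71] (x̄ ≈ 5.16), so this observation has high leverage and can move the slope substantially.

Step 1: Update the sums with the new point (n goes from 12 to 13)
Σx  = 61.96 + 13.45 = 75.41
Σy  = 364.22 + 46.04 = 410.26
Σx² = 353.9378 + 13.45² = 353.9378 + 180.9025 = 534.8403
Σxy = 1987.5562 + 13.45×46.04 = 1987.5562 + 619.2380 = 2606.7942

Step 2: Recompute the slope with b₁ = (nΣxy − ΣxΣy) / (nΣx² − (Σx)²)
Numerator   = 13×2606.7942 − 75.41×410.26 = 33888.3246 − 30937.7066 = 2950.6180
Denominator = 13×534.8403 − 75.41² = 6952.9239 − 5686.6681 = 1266.2558
b₁(new) = 2950.6180 / 1266.2558 = 2.3302

(Same formula on the original sums: (12×1987.5562 − 61.96×364.22) / (12×353.9378 − 61.96²) = 1283.6032 / 408.2120 = 3.1445, matching the given fit.)

Step 3: Change in slope
Δβ₁ = 2.3302 − 3.1445 = -0.8143
Relative change = -0.8143 / 3.1445 × 100% = -25.9%
→ the slope decreases when the point is added.

A high-leverage point only changes the slope if it is off the original line; here y = 46.04 is below the original trend, so the slope decreases.
In practice: check such a point for data-entry or measurement error; investigate whether it comes from the same population as the rest of the sample.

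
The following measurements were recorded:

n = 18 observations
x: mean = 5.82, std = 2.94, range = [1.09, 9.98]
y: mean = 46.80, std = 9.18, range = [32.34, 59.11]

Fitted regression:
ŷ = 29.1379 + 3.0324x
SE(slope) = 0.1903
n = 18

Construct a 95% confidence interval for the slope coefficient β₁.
The 95% CI for β₁ is (2.6290, 3.4358)

Confidence interval for the slope:

The 95% CI for β₁ is: β̂₁ ± t*(α/2, n-2) × SE(β̂₁)

Step 1: Find critical t-value
- Confidence level = 0.95
- Degrees of freedom = n - 2 = 18 - 2 = 16
- t*(α/2, 16) = 2.1199

Step 2: Calculate margin of error
Margin = 2.1199 × 0.1903 = 0.4034

Step 3: Construct interval
CI = 3.0324 ± 0.4034
CI = (2.6290, 3.4358)

Interpretation: each one-unit increase in x is associated with a change in mean y of between 2.6290 and 3.4358, with 95% confidence.
Both endpoints are positive, so the data support a genuinely positive slope at this confidence level.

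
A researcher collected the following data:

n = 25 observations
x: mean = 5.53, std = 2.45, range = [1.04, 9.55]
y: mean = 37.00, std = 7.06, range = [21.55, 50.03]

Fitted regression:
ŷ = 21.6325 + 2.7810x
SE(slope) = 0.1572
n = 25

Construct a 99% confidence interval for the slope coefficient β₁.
The 99% CI for β₁ is (2.3397, 3.2223)

Confidence interval for the slope:

The 99% CI for β₁ is: β̂₁ ± t*(α/2, n-2) × SE(β̂₁)

Step 1: Find critical t-value
- Confidence level = 0.99
- Degrees of freedom = n - 2 = 25 - 2 = 23
- t*(α/2, 23) = 2.8073

Step 2: Calculate margin of error
Margin = 2.8073 × 0.1572 = 0.4413

Step 3: Construct interval
CI = 2.7810 ± 0.4413
CI = (2.3397, 3.2223)

Interpretation: intervals built this way capture the true β₁ in 99% of repeated samples; here the plausible range for the per-unit effect of x on y is 2.3397 to 3.2223.
Both endpoints are positive, so the data support a genuinely positive slope at this confidence level.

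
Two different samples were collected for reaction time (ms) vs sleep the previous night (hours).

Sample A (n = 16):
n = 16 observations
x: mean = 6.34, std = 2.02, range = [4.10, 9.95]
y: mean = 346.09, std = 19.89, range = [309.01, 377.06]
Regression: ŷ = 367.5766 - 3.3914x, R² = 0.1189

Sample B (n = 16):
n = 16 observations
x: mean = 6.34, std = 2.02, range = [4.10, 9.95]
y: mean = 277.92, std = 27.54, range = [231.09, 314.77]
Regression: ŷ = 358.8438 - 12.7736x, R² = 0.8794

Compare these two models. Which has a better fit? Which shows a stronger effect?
Model B has the better fit (R² = 0.8794 vs 0.1189). Model B shows the stronger effect (|β₁| = 12.7736 vs 3.3914).

Model Comparison:

Fit — compare R²:
- Model A: R² = 0.1189 → 11.89% of variance in reaction time explained
- Model B: R² = 0.8794 → 87.94% of variance in reaction time explained
- 0.8794 > 0.1189 → Model B has the better fit

Strength of effect — compare |β₁|:
- Model A: β₁ = -3.3914 → predicted reaction time falls 3.3914 ms per additional hour of sleep
- Model B: β₁ = -12.7736 → predicted reaction time falls 12.7736 ms per additional hour of sleep
- |-3.3914| < |-12.7736| → Model B shows the stronger marginal effect

Notes:
- A better fit (higher R²) doesn't necessarily mean a more important relationship.
- R² measures how tightly points cluster around the line; β₁ measures how steep the line is — they answer different questions.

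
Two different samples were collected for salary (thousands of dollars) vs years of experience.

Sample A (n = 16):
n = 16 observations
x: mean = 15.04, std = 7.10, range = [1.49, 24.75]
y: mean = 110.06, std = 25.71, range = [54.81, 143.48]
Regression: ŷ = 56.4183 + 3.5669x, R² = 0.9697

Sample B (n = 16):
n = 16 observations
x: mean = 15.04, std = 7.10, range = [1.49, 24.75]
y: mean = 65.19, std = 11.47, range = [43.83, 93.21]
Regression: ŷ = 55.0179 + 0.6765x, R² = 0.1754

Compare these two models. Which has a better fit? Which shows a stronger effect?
Model A has the better fit (R² = 0.9697 vs 0.1754). Model A shows the stronger effect (|β₁| = 3.5669 vs 0.6765).

Model Comparison:

Which explains more variance? (R²)
- Model A: R² = 0.9697 → 96.97% of variance in salary explained
- Model B: R² = 0.1754 → 17.54% of variance in salary explained
- 0.9697 > 0.1754 → Model A has the better fit

Effect size (slope magnitude):
- Model A: β₁ = 3.5669 → predicted salary rises 3.5669 thousand dollars per additional year of experience
- Model B: β₁ = 0.6765 → predicted salary rises 0.6765 thousand dollars per additional year of experience
- |3.5669| > |0.6765| → Model A shows the stronger marginal effect

Notes:
- A steeper slope doesn't make a better model if the scatter around the line is large.
- R² measures how tightly points cluster around the line; β₁ measures how steep the line is — they answer different questions.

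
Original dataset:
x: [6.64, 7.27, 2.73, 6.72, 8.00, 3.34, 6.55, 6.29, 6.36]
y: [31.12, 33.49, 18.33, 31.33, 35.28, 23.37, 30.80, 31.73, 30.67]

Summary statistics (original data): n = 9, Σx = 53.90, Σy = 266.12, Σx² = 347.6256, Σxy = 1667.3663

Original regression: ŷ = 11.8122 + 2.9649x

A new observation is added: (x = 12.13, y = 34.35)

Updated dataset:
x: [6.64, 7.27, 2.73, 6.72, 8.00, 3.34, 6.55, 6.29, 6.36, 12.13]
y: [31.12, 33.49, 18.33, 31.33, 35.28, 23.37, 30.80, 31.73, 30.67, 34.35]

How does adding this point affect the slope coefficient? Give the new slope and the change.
New slope β₁ = 1.7021 versus 2.9649 before: a change of -1.2628 (-42.6%).

The new point has HIGH LEVERAGE: x = 12.13 is far from the original mean x̄ = 53.90/9 ≈ 5.99 (original range [2.73, 8.00]).

Step 1: Update the sums with the new point (n goes from 9 to 10)
Σx  = 53.90 + 12.13 = 66.03
Σy  = 266.12 + 34.35 = 300.47
Σx² = 347.6256 + 12.13² = 347.6256 + 147.1369 = 494.7625
Σxy = 1667.3663 + 12.13×34.35 = 1667.3663 + 416.6655 = 2084.0318

Step 2: Recompute the slope with b₁ = (nΣxy − ΣxΣy) / (nΣx² − (Σx)²)
Numerator   = 10×2084.0318 − 66.03×300.47 = 20840.3180 − 19840.0341 = 1000.2839
Denominator = 10×494.7625 − 66.03² = 4947.6250 − 4359.9609 = 587.6641
b₁(new) = 1000.2839 / 587.6641 = 1.7021

(Same formula on the original sums: (9×1667.3663 − 53.90×266.12) / (9×347.6256 − 53.90²) = 662.4287 / 223.4204 = 2.9649, matching the given fit.)

Step 3: Change in slope
Δβ₁ = 1.7021 − 2.9649 = -1.2628
Relative change = -1.2628 / 2.9649 × 100% = -42.6%
→ the slope decreases when the point is added.

Because the point sits below the extension of the original line at a high-leverage x, it tilts the fit down.
In practice: refit with and without it and report both if conclusions differ.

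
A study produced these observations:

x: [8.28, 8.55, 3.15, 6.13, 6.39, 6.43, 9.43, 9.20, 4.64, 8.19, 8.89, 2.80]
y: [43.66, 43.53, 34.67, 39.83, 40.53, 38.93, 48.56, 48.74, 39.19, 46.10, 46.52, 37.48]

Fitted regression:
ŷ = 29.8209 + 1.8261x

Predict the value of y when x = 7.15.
ŷ = 42.8775

Plug x = 7.15 into the fitted line:

ŷ = 29.8209 + 1.8261 × 7.15
ŷ = 29.8209 + 13.0566
ŷ = 42.8775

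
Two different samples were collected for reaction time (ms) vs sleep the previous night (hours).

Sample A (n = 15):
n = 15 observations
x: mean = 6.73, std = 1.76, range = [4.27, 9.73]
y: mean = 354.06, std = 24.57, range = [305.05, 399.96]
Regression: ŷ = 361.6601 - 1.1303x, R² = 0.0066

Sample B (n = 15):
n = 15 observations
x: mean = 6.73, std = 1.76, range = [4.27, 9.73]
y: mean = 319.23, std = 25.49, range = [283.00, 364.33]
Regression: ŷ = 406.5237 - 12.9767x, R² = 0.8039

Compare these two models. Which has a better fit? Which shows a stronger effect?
Model B has the better fit (R² = 0.8039 vs 0.0066). Model B shows the stronger effect (|β₁| = 12.9767 vs 1.1303).

Model Comparison:

Goodness of fit (R²):
- Model A: R² = 0.0066 → 0.66% of variance in reaction time explained
- Model B: R² = 0.8039 → 80.39% of variance in reaction time explained
- 0.8039 > 0.0066 → Model B has the better fit

Strength of effect — compare |β₁|:
- Model A: β₁ = -1.1303 → predicted reaction time falls 1.1303 ms per additional hour of sleep
- Model B: β₁ = -12.9767 → predicted reaction time falls 12.9767 ms per additional hour of sleep
- |-1.1303| < |-12.9767| → Model B shows the stronger marginal effect

Note: A better fit (higher R²) doesn't necessarily mean a more important relationship.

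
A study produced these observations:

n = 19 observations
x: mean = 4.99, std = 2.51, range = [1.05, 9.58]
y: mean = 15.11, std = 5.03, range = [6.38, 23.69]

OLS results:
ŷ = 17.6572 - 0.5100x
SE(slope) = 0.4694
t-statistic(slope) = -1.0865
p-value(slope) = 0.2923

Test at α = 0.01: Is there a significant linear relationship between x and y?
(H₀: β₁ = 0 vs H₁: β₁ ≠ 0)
p-value = 0.2923 ≥ α = 0.01, so we fail to reject H₀. The relationship is not significant.

Hypothesis test for the slope coefficient:

H₀: β₁ = 0 (no linear relationship)
H₁: β₁ ≠ 0 (linear relationship exists)

Test statistic: t = β̂₁ / SE(β̂₁) = -0.5100 / 0.4694 = -1.0865

The p-value (0.2923) is the probability, under H₀, of a t-statistic at least as extreme as |t| = 1.0865 (two-sided, df = n − 2 = 17).

Decision rule: reject H₀ if p-value < α.
p-value = 0.2923 ≥ α = 0.01 → fail to reject H₀.

At α = 0.01 the data do not provide convincing evidence of a nonzero slope.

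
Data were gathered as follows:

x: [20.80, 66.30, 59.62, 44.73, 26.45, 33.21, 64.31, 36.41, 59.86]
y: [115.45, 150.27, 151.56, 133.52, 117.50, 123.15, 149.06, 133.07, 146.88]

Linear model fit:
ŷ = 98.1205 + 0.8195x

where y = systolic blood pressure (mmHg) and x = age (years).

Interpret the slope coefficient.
On average, blood pressure is about 0.8195 mmHg higher for every extra year of age.

The slope β₁ = 0.8195 gives the rate at which the fitted blood pressure changes with age.

Interpretation:
- Age up by 1 year → predicted blood pressure increases by 0.8195 mmHg
- The effect is assumed constant over the observed range of x (linearity)
- The sign (+) gives the direction; the magnitude 0.8195 gives the size of the effect per year

The intercept β₀ = 98.1205 is the predicted blood pressure when age = 0; since the smallest observed x is 20.80, this is an extrapolation and mainly anchors the line.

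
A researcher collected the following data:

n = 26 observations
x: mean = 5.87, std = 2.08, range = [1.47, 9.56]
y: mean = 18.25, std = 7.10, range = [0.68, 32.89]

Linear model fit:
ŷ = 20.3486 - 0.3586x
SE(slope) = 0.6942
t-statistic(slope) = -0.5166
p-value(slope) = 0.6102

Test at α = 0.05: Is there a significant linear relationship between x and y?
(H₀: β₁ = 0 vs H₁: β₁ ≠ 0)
Fail to reject H₀: p-value = 0.6102 ≥ α = 0.05. The linear relationship is not significant at the 5% level.

Hypothesis test for the slope coefficient:

H₀: β₁ = 0 (no linear relationship)
H₁: β₁ ≠ 0 (linear relationship exists)

Test statistic: t = β̂₁ / SE(β̂₁) = -0.3586 / 0.6942 = -0.5166

The p-value (0.6102) is the probability, under H₀, of a t-statistic at least as extreme as |t| = 0.5166 (two-sided, df = n − 2 = 24).

Decision rule: reject H₀ if p-value < α.
p-value = 0.6102 ≥ α = 0.05 → fail to reject H₀.

There is not sufficient evidence at the 5% significance level to conclude that a linear relationship exists between x and y.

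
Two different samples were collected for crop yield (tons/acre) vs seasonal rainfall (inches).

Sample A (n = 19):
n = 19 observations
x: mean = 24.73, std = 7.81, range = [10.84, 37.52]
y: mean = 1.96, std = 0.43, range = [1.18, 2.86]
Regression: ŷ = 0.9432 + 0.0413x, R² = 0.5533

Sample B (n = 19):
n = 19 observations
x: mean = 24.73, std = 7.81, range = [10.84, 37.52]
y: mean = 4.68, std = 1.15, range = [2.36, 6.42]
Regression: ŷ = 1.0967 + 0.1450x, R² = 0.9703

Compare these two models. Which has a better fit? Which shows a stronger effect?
Model B has the better fit (R² = 0.9703 vs 0.5533). Model B shows the stronger effect (|β₁| = 0.1450 vs 0.0413).

Model Comparison:

Goodness of fit (R²):
- Model A: R² = 0.5533 → 55.33% of variance in crop yield explained
- Model B: R² = 0.9703 → 97.03% of variance in crop yield explained
- 0.9703 > 0.5533 → Model B has the better fit

Effect size (slope magnitude):
- Model A: β₁ = 0.0413 → predicted crop yield rises 0.0413 tons/acre per additional inch of rainfall
- Model B: β₁ = 0.1450 → predicted crop yield rises 0.1450 tons/acre per additional inch of rainfall
- |0.0413| < |0.1450| → Model B shows the stronger marginal effect

Notes:
- A better fit (higher R²) doesn't necessarily mean a more important relationship.
- The two samples could reflect different populations, time periods, or measurement quality.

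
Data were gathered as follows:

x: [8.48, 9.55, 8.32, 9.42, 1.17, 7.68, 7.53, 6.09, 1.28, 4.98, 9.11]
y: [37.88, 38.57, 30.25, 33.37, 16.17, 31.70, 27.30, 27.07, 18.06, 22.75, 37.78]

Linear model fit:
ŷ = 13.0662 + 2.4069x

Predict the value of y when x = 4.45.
ŷ = 23.7769

x = 4.45 lies inside the observed range [1.17, 9.55], so the fitted equation applies directly:

ŷ = 13.0662 + 2.4069 × 4.45
ŷ = 13.0662 + 10.7107
ŷ = 23.7769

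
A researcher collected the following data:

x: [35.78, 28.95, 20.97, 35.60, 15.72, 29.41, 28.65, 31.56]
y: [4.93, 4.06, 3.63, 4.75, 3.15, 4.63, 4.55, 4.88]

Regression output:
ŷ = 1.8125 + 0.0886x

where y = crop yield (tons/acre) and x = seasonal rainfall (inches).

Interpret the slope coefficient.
For each additional inch of rainfall, predicted crop yield increases by approximately 0.0886 tons/acre.

β₁ = 0.0886 is the change in predicted crop yield (tons/acre) per additional inch of rainfall.

Interpretation:
- Rainfall up by 1 inch → predicted crop yield increases by 0.0886 tons/acre
- The effect is assumed constant over the observed range of x (linearity)

The intercept β₀ = 1.8125 is the predicted crop yield when rainfall = 0; since the smallest observed x is 15.72, this is an extrapolation and mainly anchors the line.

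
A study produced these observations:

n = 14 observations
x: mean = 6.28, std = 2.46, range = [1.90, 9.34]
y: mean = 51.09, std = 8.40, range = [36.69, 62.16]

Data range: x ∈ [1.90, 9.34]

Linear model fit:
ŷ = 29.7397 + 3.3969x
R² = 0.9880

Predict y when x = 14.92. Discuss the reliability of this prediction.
ŷ = 80.4214 (extrapolation — x = 14.92 lies outside [1.90, 9.34], so reliability is low).

Prediction calculation:
ŷ = 29.7397 + 3.3969 × 14.92
ŷ = 80.4214

Reliability:
- Data range: x ∈ [1.90, 9.34]
- Prediction point: x = 14.92 is 5.58 units above the observed range → this is EXTRAPOLATION, not interpolation

Why that matters here:
- R² describes fit only over the sampled x values; it says nothing about behaviour beyond them
- Real relationships often flatten, saturate, or turn nonlinear at extremes

A defensible statement: 'if the linear trend continued to x = 14.92, y would be about 80.4214' — the premise is untested.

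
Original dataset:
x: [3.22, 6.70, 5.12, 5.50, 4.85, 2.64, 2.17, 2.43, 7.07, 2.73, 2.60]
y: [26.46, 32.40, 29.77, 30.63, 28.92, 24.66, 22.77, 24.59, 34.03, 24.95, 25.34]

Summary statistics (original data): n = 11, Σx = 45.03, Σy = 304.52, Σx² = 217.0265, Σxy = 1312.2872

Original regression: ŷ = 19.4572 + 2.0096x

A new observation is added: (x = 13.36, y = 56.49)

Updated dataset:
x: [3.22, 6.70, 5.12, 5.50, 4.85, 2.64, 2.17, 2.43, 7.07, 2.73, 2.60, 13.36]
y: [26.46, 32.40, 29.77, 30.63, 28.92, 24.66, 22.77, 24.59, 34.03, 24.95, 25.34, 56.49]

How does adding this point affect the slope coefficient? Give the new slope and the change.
New slope β₁ = 2.7862 versus 2.0096 before: a change of +0.7766 (+38.6%).

x = 13.36 lies well outside the original x-range [2.17, 7.07] (x̄ ≈ 4.09), so this observation has high leverage and can move the slope substantially.

Step 1: Update the sums with the new point (n goes from 11 to 12)
Σx  = 45.03 + 13.36 = 58.39
Σy  = 304.52 + 56.49 = 361.01
Σx² = 217.0265 + 13.36² = 217.0265 + 178.4896 = 395.5161
Σxy = 1312.2872 + 13.36×56.49 = 1312.2872 + 754.7064 = 2066.9936

Step 2: Recompute the slope with b₁ = (nΣxy − ΣxΣy) / (nΣx² − (Σx)²)
Numerator   = 12×2066.9936 − 58.39×361.01 = 24803.9232 − 21079.3739 = 3724.5493
Denominator = 12×395.5161 − 58.39² = 4746.1932 − 3409.3921 = 1336.8011
b₁(new) = 3724.5493 / 1336.8011 = 2.7862

(Same formula on the original sums: (11×1312.2872 − 45.03×304.52) / (11×217.0265 − 45.03²) = 722.6236 / 359.5906 = 2.0096, matching the given fit.)

Step 3: Change in slope
Δβ₁ = 2.7862 − 2.0096 = +0.7766
Relative change = +0.7766 / 2.0096 × 100% = +38.6%
→ the slope increases when the point is added.

Because the point sits above the extension of the original line at a high-leverage x, it tilts the fit up.
In practice: check such a point for data-entry or measurement error.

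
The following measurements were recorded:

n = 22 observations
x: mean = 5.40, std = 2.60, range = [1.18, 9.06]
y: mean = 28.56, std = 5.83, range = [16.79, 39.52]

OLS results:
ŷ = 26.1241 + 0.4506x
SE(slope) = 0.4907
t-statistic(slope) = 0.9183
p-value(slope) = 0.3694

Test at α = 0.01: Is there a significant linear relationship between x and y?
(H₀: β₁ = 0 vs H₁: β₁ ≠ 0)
Since p-value = 0.3694 ≥ α = 0.01, fail to reject H₀ — the slope is not significantly different from 0.

Hypothesis test for the slope coefficient:

H₀: β₁ = 0 (no linear relationship)
H₁: β₁ ≠ 0 (linear relationship exists)

Test statistic: t = β̂₁ / SE(β̂₁) = 0.4506 / 0.4907 = 0.9183

The p-value (0.3694) is the probability, under H₀, of a t-statistic at least as extreme as |t| = 0.9183 (two-sided, df = n − 2 = 20).

Decision rule: reject H₀ if p-value < α.
p-value = 0.3694 ≥ α = 0.01 → fail to reject H₀.

There is not sufficient evidence at the 1% significance level to conclude that a linear relationship exists between x and y.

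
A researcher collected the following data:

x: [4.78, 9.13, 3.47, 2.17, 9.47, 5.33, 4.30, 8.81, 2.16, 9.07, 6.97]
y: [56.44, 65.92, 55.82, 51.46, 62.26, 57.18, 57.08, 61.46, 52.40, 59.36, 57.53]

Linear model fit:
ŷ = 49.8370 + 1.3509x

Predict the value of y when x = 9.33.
ŷ = 62.4409

Plug x = 9.33 into the fitted line:

ŷ = 49.8370 + 1.3509 × 9.33
ŷ = 49.8370 + 12.6039
ŷ = 62.4409

This is the fitted mean response at that x — an individual observation would come with a wider prediction interval.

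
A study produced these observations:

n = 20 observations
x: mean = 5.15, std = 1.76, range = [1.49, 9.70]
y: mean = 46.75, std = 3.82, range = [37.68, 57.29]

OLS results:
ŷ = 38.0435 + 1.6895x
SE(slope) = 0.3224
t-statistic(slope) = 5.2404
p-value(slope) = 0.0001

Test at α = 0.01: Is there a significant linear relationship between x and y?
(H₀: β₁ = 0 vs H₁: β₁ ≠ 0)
Since p-value = 0.0001 < α = 0.01, reject H₀ — the slope is significantly different from 0.

Hypothesis test for the slope coefficient:

H₀: β₁ = 0 (no linear relationship)
H₁: β₁ ≠ 0 (linear relationship exists)

Test statistic: t = β̂₁ / SE(β̂₁) = 1.6895 / 0.3224 = 5.2404

p = 0.0001: how often a slope estimate this far from 0 (in SE units) would arise by chance if β₁ were truly 0.

Decision rule: reject H₀ if p-value < α.
p-value = 0.0001 < α = 0.01 → reject H₀.

Conclusion: the linear association between x and y is significant at the 1% level.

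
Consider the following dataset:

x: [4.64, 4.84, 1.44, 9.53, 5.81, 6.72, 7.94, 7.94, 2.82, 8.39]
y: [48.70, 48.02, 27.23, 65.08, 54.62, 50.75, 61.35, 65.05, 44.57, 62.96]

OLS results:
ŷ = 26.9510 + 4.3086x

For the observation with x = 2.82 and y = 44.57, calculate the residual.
Residual = 5.4687

The residual is the difference between the actual value and the predicted value:

Residual = y - ŷ

Step 1: Calculate predicted value
ŷ = 26.9510 + 4.3086 × 2.82
ŷ = 39.1013

Step 2: Calculate residual
Residual = 44.57 - 39.1013
Residual = 5.4687

The residual is positive, so the observed y = 44.57 sits above the regression line (the line underestimates it by 5.4687).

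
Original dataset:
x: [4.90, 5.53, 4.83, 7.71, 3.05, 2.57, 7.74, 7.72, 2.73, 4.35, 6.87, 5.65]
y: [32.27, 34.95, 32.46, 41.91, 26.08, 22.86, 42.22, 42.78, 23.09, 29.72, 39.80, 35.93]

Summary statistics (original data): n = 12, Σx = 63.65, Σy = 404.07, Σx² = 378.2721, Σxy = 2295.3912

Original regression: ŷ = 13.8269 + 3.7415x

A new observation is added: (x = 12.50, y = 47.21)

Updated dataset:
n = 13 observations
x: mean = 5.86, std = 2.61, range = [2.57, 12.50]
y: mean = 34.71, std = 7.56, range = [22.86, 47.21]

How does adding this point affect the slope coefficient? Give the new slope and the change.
New slope β₁ = 2.7364 versus 3.7415 before: a change of -1.0051 (-26.9%).

The new point has HIGH LEVERAGE: x = 12.50 is far from the original mean x̄ = 63.65/12 ≈ 5.30 (original range [2.57, 7.74]).

Step 1: Update the sums with the new point (n goes from 12 to 13)
Σx  = 63.65 + 12.50 = 76.15
Σy  = 404.07 + 47.21 = 451.28
Σx² = 378.2721 + 12.50² = 378.2721 + 156.2500 = 534.5221
Σxy = 2295.3912 + 12.50×47.21 = 2295.3912 + 590.1250 = 2885.5162

Step 2: Recompute the slope with b₁ = (nΣxy − ΣxΣy) / (nΣx² − (Σx)²)
Numerator   = 13×2885.5162 − 76.15×451.28 = 37511.7106 − 34364.9720 = 3146.7386
Denominator = 13×534.5221 − 76.15² = 6948.7873 − 5798.8225 = 1149.9648
b₁(new) = 3146.7386 / 1149.9648 = 2.7364

(Same formula on the original sums: (12×2295.3912 − 63.65×404.07) / (12×378.2721 − 63.65²) = 1825.6389 / 487.9427 = 3.7415, matching the given fit.)

Step 3: Change in slope
Δβ₁ = 2.7364 − 3.7415 = -1.0051
Relative change = -1.0051 / 3.7415 × 100% = -26.9%
→ the slope decreases when the point is added.

A high-leverage point only changes the slope if it is off the original line; here y = 47.21 is below the original trend, so the slope decreases.
In practice: investigate whether it comes from the same population as the rest of the sample.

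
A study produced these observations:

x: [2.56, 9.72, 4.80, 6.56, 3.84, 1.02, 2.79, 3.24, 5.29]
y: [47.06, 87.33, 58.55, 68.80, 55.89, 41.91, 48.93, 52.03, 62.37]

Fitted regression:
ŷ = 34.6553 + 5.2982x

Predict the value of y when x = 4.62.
ŷ = 59.1330

Plug x = 4.62 into the fitted line:

ŷ = 34.6553 + 5.2982 × 4.62
ŷ = 34.6553 + 24.4777
ŷ = 59.1330

This is a point prediction; actual observations scatter around it by roughly the residual standard deviation.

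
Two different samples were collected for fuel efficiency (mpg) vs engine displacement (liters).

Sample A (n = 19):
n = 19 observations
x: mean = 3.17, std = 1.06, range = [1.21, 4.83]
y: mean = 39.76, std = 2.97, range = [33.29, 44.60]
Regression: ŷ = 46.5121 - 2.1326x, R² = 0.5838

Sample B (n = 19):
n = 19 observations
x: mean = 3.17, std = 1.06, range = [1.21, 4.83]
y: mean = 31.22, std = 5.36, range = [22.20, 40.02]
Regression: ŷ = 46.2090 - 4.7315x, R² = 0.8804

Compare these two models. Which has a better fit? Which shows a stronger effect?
Model B has the better fit (R² = 0.8804 vs 0.5838). Model B shows the stronger effect (|β₁| = 4.7315 vs 2.1326).

Model Comparison:

Fit — compare R²:
- Model A: R² = 0.5838 → 58.38% of variance in fuel efficiency explained
- Model B: R² = 0.8804 → 88.04% of variance in fuel efficiency explained
- 0.8804 > 0.5838 → Model B has the better fit

Strength of effect — compare |β₁|:
- Model A: β₁ = -2.1326 → predicted fuel efficiency falls 2.1326 mpg per additional liter of engine displacement
- Model B: β₁ = -4.7315 → predicted fuel efficiency falls 4.7315 mpg per additional liter of engine displacement
- |-2.1326| < |-4.7315| → Model B shows the stronger marginal effect

Notes:
- R² measures how tightly points cluster around the line; β₁ measures how steep the line is — they answer different questions.
- A steeper slope doesn't make a better model if the scatter around the line is large.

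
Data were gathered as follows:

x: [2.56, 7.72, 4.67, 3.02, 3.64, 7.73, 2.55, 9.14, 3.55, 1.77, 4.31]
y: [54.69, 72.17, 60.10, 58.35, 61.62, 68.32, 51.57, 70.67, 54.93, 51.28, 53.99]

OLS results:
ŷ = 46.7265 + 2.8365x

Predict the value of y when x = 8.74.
ŷ = 71.5175

x = 8.74 lies inside the observed range [1.77, 9.14], so the fitted equation applies directly:

ŷ = 46.7265 + 2.8365 × 8.74
ŷ = 46.7265 + 24.7910
ŷ = 71.5175

This is the fitted mean response at that x — an individual observation would come with a wider prediction interval.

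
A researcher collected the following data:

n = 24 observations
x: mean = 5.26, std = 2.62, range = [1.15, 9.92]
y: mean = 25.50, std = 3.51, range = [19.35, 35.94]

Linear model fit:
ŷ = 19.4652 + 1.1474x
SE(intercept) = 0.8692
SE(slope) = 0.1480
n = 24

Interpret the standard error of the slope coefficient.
SE(β̂₁) = 0.1480 is the estimated standard deviation of the slope estimate across repeated samples; relative to β̂₁ = 1.1474 that is 12.9%, a precise estimate.

SE(β̂₁) = s / √Sxx, where s is the residual standard deviation and Sxx = Σ(x − x̄)². It is the yardstick for how far β̂₁ = 1.1474 could plausibly be from the true slope.

Relative precision:
- SE / |β̂₁| = 0.1480 / 1.1474 = 12.9%
- Rule of thumb (under 20%: precise; 20% to under 50%: moderately precise; 50% or more: imprecise) → precise

Link to the t-test: t = β̂₁ / SE(β̂₁) = 1.1474 / 0.1480 = 7.7527, the statistic for H₀: β₁ = 0.

What drives SE(β̂₁): wider spread of x values → smaller SE; more residual scatter → larger SE.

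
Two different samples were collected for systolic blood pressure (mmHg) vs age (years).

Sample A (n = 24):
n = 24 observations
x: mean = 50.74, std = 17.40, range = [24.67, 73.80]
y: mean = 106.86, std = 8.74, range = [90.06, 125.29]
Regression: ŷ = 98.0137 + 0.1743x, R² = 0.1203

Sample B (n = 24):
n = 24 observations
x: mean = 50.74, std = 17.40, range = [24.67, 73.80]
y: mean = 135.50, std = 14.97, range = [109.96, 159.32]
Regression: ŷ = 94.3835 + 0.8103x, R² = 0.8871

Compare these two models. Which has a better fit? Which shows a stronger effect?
Model B has the better fit (R² = 0.8871 vs 0.1203). Model B shows the stronger effect (|β₁| = 0.8103 vs 0.1743).

Model Comparison:

Fit — compare R²:
- Model A: R² = 0.1203 → 12.03% of variance in blood pressure explained
- Model B: R² = 0.8871 → 88.71% of variance in blood pressure explained
- 0.8871 > 0.1203 → Model B has the better fit

Strength of effect — compare |β₁|:
- Model A: β₁ = 0.1743 → predicted blood pressure rises 0.1743 mmHg per additional year of age
- Model B: β₁ = 0.8103 → predicted blood pressure rises 0.8103 mmHg per additional year of age
- |0.1743| < |0.8103| → Model B shows the stronger marginal effect

Note: R² measures how tightly points cluster around the line; β₁ measures how steep the line is — they answer different questions.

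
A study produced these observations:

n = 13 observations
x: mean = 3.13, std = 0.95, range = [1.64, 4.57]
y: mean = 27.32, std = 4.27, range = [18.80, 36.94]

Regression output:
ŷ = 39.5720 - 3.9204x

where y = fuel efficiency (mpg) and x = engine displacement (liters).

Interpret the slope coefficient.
For each additional liter of engine displacement, predicted fuel efficiency decreases by approximately 3.9204 mpg.

The slope β₁ = -3.9204 gives the rate at which the fitted fuel efficiency changes with engine displacement.

Interpretation:
- Engine displacement up by 1 liter → predicted fuel efficiency decreases by 3.9204 mpg
- This is a linear approximation: the same per-unit change is assumed across the whole observed x range
- The sign (−) gives the direction; the magnitude 3.9204 gives the size of the effect per liter

The intercept β₀ = 39.5720 is the predicted fuel efficiency when engine displacement = 0; since the smallest observed x is 1.64, this is an extrapolation and mainly anchors the line.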